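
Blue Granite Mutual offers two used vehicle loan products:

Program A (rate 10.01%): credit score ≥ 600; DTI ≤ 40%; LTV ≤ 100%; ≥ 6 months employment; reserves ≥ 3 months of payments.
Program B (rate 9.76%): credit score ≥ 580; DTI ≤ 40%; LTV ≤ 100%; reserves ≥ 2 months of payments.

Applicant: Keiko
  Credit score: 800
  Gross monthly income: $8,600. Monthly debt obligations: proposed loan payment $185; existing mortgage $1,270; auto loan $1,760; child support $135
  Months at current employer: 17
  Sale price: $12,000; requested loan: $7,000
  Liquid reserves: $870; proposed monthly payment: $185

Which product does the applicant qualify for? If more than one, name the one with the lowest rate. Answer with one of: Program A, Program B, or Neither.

Total debts = (185 + 1,270 + 1,760 + 135) = 3,350; DTI = 3,350/8,600 = 39%.
LTV = 7,000/12,000 = 58.3%.
Reserves = 870/185 = 4.7 months.
Program A: score 800 ≥ 600; DTI 39% ≤ 40%; LTV 58.3% ≤ 100%; employment 17 ≥ 6 mo; reserves 4.7 ≥ 3 mo → qualifies.
Program B: score 800 ≥ 580; DTI 39% ≤ 40%; LTV 58.3% ≤ 100%; reserves 4.7 ≥ 2 mo → qualifies.
Qualifying: Program A, Program B. Lowest rate is 9.76% → Program B.

Program B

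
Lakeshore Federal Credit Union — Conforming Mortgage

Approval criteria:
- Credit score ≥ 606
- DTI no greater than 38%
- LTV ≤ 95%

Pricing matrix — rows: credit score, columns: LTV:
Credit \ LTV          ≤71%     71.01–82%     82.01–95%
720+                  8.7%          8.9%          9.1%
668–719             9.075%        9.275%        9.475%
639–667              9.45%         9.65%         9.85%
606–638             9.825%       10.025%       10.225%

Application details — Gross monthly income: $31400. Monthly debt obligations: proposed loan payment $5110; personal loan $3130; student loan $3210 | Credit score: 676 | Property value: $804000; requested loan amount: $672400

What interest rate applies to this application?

Credit score 676 ≥ 606; Total monthly debts = (5,110 + 3,130 + 3,210) = 11,450. Debt-to-income = 11,450/31,400 = 36.5% — meets 38% limit
LTV: 672,400 ÷ 804,000 = 83.6%, within 95% cap
Score 676 is in the 668–719 band; LTV 83.6% is in the 82.01–95% band → 9.475%.

9.475%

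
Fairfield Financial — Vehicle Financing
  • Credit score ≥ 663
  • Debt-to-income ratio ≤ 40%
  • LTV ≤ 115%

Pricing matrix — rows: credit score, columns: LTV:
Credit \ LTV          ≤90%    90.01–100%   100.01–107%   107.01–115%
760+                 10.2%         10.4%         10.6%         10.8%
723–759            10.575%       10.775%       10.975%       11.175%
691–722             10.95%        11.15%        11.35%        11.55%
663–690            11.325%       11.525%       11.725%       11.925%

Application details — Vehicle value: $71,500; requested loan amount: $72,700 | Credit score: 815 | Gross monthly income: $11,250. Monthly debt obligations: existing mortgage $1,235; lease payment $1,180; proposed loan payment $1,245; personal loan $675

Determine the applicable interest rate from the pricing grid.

Credit score 815 ≥ 663; Total monthly debts = (1,235 + 1,180 + 1,245 + 675) = 4,335. DTI = 4,335/11,250 = 38.5% ≤ 40%
Loan-to-value = 72,700/71,500 = 101.7% — pass (115% max)
Row: 815 falls in 760+. Column: 101.7% falls in 100.01–107%. Rate = 10.6%.

10.6%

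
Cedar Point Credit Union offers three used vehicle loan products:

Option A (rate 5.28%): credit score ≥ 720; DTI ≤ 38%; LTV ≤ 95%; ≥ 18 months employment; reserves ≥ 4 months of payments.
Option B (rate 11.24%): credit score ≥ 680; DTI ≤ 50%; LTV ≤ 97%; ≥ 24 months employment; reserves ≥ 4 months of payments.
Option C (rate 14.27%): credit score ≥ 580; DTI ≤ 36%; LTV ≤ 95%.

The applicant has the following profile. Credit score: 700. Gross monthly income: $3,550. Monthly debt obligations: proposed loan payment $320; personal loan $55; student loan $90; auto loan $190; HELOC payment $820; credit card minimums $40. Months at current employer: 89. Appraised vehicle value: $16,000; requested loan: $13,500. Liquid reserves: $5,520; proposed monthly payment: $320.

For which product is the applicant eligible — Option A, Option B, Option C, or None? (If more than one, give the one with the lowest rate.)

Option B

Total debts = (320 + 55 + 90 + 190 + 820 + 40) = 1,515; DTI = 1,515/3,550 = 42.7%.
LTV = 13,500/16,000 = 84.4%.
Reserves = 5,520/320 = 17.2 months.
Option A: score 700 < 720; DTI 42.7% > 38%; LTV 84.4% ≤ 95%; employment 89 ≥ 18 mo; reserves 17.2 ≥ 4 mo → does not qualify.
Option B: score 700 ≥ 680; DTI 42.7% ≤ 50%; LTV 84.4% ≤ 97%; employment 89 ≥ 24 mo; reserves 17.2 ≥ 4 mo → qualifies.
Option C: score 700 ≥ 580; DTI 42.7% > 36%; LTV 84.4% ≤ 95% → does not qualify.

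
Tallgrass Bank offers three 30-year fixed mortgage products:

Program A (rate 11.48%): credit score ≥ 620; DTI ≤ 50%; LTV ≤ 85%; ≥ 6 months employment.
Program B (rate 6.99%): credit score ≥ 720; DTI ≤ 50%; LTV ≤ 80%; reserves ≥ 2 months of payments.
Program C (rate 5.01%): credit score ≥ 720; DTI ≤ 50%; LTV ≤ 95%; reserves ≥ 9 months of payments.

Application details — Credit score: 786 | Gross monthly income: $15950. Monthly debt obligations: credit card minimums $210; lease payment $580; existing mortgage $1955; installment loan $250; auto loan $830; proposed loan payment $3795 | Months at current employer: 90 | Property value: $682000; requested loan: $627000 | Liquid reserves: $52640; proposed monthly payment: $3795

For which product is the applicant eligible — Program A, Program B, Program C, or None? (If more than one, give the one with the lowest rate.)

Total debts = (210 + 580 + 1,955 + 250 + 830 + 3,795) = 7,620; DTI = 7,620/15,950 = 47.8%.
LTV = 627,000/682,000 = 91.9%.
Reserves = 52,640/3,795 = 13.9 months.
Program A: score 786 ≥ 620; DTI 47.8% ≤ 50%; LTV 91.9% > 85%; employment 90 ≥ 6 mo → does not qualify.
Program B: score 786 ≥ 720; DTI 47.8% ≤ 50%; LTV 91.9% > 80%; reserves 13.9 ≥ 2 mo → does not qualify.
Program C: score 786 ≥ 720; DTI 47.8% ≤ 50%; LTV 91.9% ≤ 95%; reserves 13.9 ≥ 9 mo → qualifies.

Program C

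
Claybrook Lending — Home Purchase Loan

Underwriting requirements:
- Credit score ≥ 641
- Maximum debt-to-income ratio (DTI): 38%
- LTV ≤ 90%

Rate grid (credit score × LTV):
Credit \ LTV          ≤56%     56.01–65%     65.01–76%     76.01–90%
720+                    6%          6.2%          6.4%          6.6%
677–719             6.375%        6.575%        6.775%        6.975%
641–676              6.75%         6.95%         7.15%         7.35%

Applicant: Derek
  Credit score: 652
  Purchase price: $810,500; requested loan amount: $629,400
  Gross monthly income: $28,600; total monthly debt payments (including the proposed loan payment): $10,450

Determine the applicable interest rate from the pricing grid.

7.35%

Credit score 652 ≥ 641; DTI: 10,450 ÷ 28,600 = 36.5%, within the 38% cap
LTV: 629,400 ÷ 810,500 = 77.7%, within 90% cap
Score 652 is in the 641–676 band; LTV 77.7% is in the 76.01–90% band → 7.35%.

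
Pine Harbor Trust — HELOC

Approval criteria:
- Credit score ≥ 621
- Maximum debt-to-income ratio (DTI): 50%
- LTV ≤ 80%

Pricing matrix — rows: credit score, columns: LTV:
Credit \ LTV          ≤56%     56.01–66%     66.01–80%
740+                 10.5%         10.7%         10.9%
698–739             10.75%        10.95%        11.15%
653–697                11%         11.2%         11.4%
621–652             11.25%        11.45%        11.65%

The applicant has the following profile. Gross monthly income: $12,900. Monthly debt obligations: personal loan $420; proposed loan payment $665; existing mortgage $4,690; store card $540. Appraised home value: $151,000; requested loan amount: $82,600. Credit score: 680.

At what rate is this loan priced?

11%

Credit score 680 ≥ 621; Total monthly debts = (420 + 665 + 4,690 + 540) = 6,315. Debt-to-income = 6,315/12,900 = 49% — meets 50% limit
LTV = 82,600/151,000 = 54.7% ≤ 80%
Credit 680 → row 653–697; LTV 54.7% → column ≤56%. Grid cell → 11%.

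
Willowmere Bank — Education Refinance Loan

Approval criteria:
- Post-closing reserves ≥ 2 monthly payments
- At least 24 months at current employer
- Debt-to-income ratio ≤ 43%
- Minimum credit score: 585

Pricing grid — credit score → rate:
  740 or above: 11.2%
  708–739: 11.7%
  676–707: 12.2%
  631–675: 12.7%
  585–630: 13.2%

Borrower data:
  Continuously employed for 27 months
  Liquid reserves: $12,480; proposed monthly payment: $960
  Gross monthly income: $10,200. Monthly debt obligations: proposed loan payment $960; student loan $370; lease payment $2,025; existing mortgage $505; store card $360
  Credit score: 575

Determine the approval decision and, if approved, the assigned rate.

Denied

Credit score 575 < 585 (below minimum)
Reserves = 12,480/960 = 13.0 months ≥ 2
Employment 27 ≥ 24 months
Total monthly debts = (960 + 370 + 2,025 + 505 + 360) = 4,220. DTI: 4,220 ÷ 10,200 = 41.4%, within the 43% cap
Not all requirements met → denied.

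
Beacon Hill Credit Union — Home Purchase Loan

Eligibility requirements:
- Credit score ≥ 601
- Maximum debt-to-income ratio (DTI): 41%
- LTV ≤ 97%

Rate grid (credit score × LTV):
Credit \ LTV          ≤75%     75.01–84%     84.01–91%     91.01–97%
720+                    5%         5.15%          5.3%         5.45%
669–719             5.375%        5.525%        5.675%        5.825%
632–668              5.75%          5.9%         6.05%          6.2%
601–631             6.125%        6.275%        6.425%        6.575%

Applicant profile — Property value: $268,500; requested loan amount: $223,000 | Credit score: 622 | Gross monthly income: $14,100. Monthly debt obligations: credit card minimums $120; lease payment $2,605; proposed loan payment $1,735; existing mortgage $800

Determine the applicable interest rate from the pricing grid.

Credit score 622 ≥ 601; Total monthly debts = (120 + 2,605 + 1,735 + 800) = 5,260. DTI = 5,260/14,100 = 37.3% ≤ 41%
Loan-to-value = 223,000/268,500 = 83.1% — pass (97% max)
Score 622 is in the 601–631 band; LTV 83.1% is in the 75.01–84% band → 6.275%.

6.275%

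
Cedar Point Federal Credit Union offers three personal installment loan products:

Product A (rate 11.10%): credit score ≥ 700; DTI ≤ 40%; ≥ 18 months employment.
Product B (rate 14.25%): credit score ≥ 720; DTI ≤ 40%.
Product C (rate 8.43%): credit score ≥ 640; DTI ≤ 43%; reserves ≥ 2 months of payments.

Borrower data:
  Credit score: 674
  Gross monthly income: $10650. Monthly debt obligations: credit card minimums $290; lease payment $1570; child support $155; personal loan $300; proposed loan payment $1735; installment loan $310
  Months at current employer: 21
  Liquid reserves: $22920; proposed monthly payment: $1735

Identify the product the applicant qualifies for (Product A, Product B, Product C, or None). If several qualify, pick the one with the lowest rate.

Total debts = (290 + 1,570 + 155 + 300 + 1,735 + 310) = 4,360; DTI = 4,360/10,650 = 40.9%.
Reserves = 22,920/1,735 = 13.2 months.
Product A: score 674 < 700; DTI 40.9% > 40%; employment 21 ≥ 18 mo → does not qualify.
Product B: score 674 < 720; DTI 40.9% > 40% → does not qualify.
Product C: score 674 ≥ 640; DTI 40.9% ≤ 43%; reserves 13.2 ≥ 2 mo → qualifies.

Product C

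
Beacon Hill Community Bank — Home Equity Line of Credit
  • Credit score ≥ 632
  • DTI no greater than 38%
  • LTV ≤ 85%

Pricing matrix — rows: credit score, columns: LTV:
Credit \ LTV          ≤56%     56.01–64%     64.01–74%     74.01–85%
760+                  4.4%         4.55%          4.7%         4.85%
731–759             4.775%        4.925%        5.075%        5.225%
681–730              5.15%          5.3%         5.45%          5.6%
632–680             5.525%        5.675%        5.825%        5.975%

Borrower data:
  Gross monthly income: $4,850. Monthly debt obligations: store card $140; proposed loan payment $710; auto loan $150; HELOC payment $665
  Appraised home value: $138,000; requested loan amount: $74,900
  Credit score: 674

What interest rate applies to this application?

Credit score 674 ≥ 632; Total monthly debts = (140 + 710 + 150 + 665) = 1,665. Debt-to-income = 1,665/4,850 = 34.3% — meets 38% limit
LTV: 74,900 ÷ 138,000 = 54.3%, within 85% cap
Row: 674 falls in 632–680. Column: 54.3% falls in ≤56%. Rate = 5.525%.

5.525%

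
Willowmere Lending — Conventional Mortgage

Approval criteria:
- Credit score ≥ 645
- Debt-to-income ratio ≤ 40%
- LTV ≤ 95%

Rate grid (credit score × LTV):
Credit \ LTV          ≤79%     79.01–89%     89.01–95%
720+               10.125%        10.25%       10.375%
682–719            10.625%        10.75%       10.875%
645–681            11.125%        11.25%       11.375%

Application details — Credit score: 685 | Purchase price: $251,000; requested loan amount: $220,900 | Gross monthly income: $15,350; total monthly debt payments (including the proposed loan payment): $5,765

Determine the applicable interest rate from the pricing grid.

10.75%

Credit score 685 ≥ 645; DTI = 5,765/15,350 = 37.6% ≤ 40%
LTV = 220,900/251,000 = 88% ≤ 95%
Row: 685 falls in 682–719. Column: 88% falls in 79.01–89%. Rate = 10.75%.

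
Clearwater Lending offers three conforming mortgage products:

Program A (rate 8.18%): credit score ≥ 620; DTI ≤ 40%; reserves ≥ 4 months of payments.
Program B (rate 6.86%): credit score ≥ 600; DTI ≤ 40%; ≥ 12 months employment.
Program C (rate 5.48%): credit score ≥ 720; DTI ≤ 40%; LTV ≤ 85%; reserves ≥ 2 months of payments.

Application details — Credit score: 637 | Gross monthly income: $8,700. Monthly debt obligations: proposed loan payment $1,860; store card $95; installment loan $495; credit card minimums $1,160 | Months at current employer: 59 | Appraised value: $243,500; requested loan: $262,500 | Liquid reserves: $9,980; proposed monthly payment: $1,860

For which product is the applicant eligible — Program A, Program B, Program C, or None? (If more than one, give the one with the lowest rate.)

Total debts = (1,860 + 95 + 495 + 1,160) = 3,610; DTI = 3,610/8,700 = 41.5%.
LTV = 262,500/243,500 = 107.8%.
Reserves = 9,980/1,860 = 5.4 months.
Program A: score 637 ≥ 620; DTI 41.5% > 40%; reserves 5.4 ≥ 4 mo → does not qualify.
Program B: score 637 ≥ 600; DTI 41.5% > 40%; employment 59 ≥ 12 mo → does not qualify.
Program C: score 637 < 720; DTI 41.5% > 40%; LTV 107.8% > 85%; reserves 5.4 ≥ 2 mo → does not qualify.

None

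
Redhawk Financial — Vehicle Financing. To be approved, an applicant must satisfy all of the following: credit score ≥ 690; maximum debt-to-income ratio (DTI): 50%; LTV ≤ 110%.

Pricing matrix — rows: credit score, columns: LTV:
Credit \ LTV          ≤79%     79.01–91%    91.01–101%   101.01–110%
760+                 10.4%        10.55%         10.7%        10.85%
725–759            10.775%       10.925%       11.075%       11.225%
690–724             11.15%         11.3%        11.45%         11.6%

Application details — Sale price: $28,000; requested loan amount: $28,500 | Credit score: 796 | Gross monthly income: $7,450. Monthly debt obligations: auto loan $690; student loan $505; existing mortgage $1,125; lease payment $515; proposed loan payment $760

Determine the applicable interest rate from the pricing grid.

Credit score 796 ≥ 690; Total monthly debts = (690 + 505 + 1,125 + 515 + 760) = 3,595. DTI = 3,595/7,450 = 48.3% ≤ 50%
LTV = 28,500/28,000 = 101.8% ≤ 110%
Score 796 is in the 760+ band; LTV 101.8% is in the 101.01–110% band → 10.85%.

10.85%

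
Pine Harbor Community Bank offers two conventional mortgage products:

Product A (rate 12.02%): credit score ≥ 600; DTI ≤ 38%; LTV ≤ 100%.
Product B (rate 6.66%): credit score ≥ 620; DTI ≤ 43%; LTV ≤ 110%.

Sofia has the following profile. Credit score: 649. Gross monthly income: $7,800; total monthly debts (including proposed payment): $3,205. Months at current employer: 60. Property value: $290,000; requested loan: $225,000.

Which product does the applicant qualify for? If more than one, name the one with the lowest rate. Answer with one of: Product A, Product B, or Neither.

Product B

DTI = 3,205/7,800 = 41.1%.
LTV = 225,000/290,000 = 77.6%.
Product A: score 649 ≥ 600; DTI 41.1% > 38%; LTV 77.6% ≤ 100% → does not qualify.
Product B: score 649 ≥ 620; DTI 41.1% ≤ 43%; LTV 77.6% ≤ 110% → qualifies.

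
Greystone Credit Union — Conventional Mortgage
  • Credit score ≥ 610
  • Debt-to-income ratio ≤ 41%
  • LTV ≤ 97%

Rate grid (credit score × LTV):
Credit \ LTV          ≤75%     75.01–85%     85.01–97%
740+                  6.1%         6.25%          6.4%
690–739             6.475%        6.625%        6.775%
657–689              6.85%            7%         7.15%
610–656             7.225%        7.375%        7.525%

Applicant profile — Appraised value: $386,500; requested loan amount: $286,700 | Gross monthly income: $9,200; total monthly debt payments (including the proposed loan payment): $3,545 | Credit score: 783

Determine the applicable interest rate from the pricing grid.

6.1%

Credit score 783 ≥ 610; DTI: 3,545 ÷ 9,200 = 38.5%, within the 41% cap
Loan-to-value = 286,700/386,500 = 74.2% — pass (97% max)
Row: 783 falls in 740+. Column: 74.2% falls in ≤75%. Rate = 6.1%.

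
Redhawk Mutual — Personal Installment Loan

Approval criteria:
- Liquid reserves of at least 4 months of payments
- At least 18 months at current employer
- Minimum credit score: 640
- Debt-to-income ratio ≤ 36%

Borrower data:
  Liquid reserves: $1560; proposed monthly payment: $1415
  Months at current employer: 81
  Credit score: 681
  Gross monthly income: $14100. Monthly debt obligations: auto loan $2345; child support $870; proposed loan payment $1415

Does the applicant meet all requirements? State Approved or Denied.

Reserves = 1,560/1,415 = 1.1 months < 4
Employment 81 ≥ 18 months
Credit score 681 ≥ 640 (meets)
Total monthly debts = (2,345 + 870 + 1,415) = 4,630. Debt-to-income = 4,630/14,100 = 32.8% — meets 36% limit
Fails on reserves.

Denied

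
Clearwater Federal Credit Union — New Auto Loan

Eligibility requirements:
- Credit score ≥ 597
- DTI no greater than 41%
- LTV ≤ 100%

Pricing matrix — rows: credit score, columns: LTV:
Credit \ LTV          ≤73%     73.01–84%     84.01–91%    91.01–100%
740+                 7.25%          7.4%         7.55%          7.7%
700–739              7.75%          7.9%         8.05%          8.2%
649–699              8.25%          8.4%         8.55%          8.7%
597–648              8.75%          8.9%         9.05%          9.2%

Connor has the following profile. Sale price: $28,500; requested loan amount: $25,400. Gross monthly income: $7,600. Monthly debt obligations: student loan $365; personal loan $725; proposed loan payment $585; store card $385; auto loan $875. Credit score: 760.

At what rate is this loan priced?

7.55%

Credit score 760 ≥ 597; Total monthly debts = (365 + 725 + 585 + 385 + 875) = 2,935. Debt-to-income = 2,935/7,600 = 38.6% — meets 41% limit
Loan-to-value = 25,400/28,500 = 89.1% — pass (100% max)
Credit 760 → row 740+; LTV 89.1% → column 84.01–91%. Grid cell → 7.55%.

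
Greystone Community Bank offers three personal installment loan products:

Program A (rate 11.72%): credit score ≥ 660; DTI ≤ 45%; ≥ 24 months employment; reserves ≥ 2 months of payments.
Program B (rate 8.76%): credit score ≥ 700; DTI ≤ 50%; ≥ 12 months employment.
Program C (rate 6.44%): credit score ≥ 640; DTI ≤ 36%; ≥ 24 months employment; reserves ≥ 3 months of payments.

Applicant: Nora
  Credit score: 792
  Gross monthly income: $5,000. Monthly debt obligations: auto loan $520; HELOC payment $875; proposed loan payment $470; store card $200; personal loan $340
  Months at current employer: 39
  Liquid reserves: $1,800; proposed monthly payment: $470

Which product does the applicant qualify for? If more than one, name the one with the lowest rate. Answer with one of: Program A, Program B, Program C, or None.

Total debts = (520 + 875 + 470 + 200 + 340) = 2,405; DTI = 2,405/5,000 = 48.1%.
Reserves = 1,800/470 = 3.8 months.
Program A: score 792 ≥ 660; DTI 48.1% > 45%; employment 39 ≥ 24 mo; reserves 3.8 ≥ 2 mo → does not qualify.
Program B: score 792 ≥ 700; DTI 48.1% ≤ 50%; employment 39 ≥ 12 mo → qualifies.
Program C: score 792 ≥ 640; DTI 48.1% > 36%; employment 39 ≥ 24 mo; reserves 3.8 ≥ 3 mo → does not qualify.

Program B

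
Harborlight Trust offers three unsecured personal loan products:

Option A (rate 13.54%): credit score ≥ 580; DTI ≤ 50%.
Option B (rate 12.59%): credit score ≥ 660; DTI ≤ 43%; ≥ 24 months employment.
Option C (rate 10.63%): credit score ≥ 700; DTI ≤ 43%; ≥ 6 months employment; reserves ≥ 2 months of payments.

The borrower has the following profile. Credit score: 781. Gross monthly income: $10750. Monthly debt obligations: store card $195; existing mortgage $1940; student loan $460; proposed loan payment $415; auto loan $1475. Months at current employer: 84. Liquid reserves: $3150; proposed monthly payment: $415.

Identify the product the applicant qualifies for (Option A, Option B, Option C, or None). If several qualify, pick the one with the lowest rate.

Total debts = (195 + 1,940 + 460 + 415 + 1,475) = 4,485; DTI = 4,485/10,750 = 41.7%.
Reserves = 3,150/415 = 7.6 months.
Option A: score 781 ≥ 580; DTI 41.7% ≤ 50% → qualifies.
Option B: score 781 ≥ 660; DTI 41.7% ≤ 43%; employment 84 ≥ 24 mo → qualifies.
Option C: score 781 ≥ 700; DTI 41.7% ≤ 43%; employment 84 ≥ 6 mo; reserves 7.6 ≥ 2 mo → qualifies.
Qualifying: Option A, Option B, Option C. Lowest rate is 10.63% → Option C.

Option C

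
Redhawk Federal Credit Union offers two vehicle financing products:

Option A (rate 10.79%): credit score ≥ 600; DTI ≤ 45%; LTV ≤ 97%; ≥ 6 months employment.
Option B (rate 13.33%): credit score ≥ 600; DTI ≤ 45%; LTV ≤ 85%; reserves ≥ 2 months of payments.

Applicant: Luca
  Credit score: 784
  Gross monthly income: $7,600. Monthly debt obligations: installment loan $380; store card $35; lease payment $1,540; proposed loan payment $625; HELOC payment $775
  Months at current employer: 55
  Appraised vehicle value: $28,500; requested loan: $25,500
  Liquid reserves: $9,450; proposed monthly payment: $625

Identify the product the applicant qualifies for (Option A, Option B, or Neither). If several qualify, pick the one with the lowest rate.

Total debts = (380 + 35 + 1,540 + 625 + 775) = 3,355; DTI = 3,355/7,600 = 44.1%.
LTV = 25,500/28,500 = 89.5%.
Reserves = 9,450/625 = 15.1 months.
Option A: score 784 ≥ 600; DTI 44.1% ≤ 45%; LTV 89.5% ≤ 97%; employment 55 ≥ 6 mo → qualifies.
Option B: score 784 ≥ 600; DTI 44.1% ≤ 45%; LTV 89.5% > 85%; reserves 15.1 ≥ 2 mo → does not qualify.

Option A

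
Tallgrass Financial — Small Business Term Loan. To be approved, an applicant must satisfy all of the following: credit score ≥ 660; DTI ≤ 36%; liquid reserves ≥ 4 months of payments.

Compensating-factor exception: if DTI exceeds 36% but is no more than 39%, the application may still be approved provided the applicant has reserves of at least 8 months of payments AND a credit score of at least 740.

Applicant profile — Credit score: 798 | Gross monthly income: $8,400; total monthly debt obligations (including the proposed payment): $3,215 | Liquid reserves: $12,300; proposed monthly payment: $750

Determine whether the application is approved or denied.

Credit score 798 ≥ 660 (meets base)
DTI: 3,215 ÷ 8,400 = 38.3%, over the 36% base limit.
Reserves = 12,300/750 = 16.4 months ≥ 4
38.3% falls in the override range (36%–39%), so the compensating-factor test applies.
Reserves 16.4 ≥ 8 months; credit score 798 ≥ 740.
Both override conditions satisfied; DTI exception granted.

Approved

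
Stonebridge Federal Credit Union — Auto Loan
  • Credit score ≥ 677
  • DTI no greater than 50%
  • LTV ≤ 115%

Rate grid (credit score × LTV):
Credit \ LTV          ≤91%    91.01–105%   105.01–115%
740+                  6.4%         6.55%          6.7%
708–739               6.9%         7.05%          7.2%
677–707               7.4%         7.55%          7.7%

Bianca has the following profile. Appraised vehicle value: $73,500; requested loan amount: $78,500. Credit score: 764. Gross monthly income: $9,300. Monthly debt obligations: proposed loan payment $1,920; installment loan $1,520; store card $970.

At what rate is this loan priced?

6.7%

Credit score 764 ≥ 677; Total monthly debts = (1,920 + 1,520 + 970) = 4,410. DTI = 4,410/9,300 = 47.4% ≤ 50%
Loan-to-value = 78,500/73,500 = 106.8% — pass (115% max)
Score 764 is in the 740+ band; LTV 106.8% is in the 105.01–115% band → 6.7%.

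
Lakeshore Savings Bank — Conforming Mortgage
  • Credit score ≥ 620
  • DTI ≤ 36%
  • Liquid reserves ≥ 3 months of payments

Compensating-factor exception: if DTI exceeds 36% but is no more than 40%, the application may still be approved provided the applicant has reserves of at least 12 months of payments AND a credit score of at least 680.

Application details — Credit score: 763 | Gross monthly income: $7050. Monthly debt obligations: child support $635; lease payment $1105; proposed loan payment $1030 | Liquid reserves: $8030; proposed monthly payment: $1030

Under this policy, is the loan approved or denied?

Denied

Credit score 763 ≥ 620 (meets base)
Total debts = (635 + 1,105 + 1,030) = 2,770. DTI: 2,770 ÷ 7,050 = 39.3%, over the 36% base limit.
Reserves = 8,030/1,030 = 7.8 months ≥ 3
DTI 39.3% is within the 36%–40% exception band; checking compensating factors.
Reserves 7.8 < 12 months; credit score 763 ≥ 680.
Compensating-factor requirement not fully met.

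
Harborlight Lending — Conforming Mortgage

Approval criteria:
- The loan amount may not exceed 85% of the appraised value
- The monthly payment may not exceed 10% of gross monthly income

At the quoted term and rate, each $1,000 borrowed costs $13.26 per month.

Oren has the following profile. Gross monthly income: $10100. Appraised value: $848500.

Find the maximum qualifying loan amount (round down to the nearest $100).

Payment cap: 10% × $10,100 = $1,010/month.
At $13.26 per $1,000, that supports 1,010/13.26 × 1,000 ≈ $76,168 → $76,100.
LTV cap: 85% × $848,500 = $721,225 → $721,200.
Binding constraint: payment-to-income.

$76,100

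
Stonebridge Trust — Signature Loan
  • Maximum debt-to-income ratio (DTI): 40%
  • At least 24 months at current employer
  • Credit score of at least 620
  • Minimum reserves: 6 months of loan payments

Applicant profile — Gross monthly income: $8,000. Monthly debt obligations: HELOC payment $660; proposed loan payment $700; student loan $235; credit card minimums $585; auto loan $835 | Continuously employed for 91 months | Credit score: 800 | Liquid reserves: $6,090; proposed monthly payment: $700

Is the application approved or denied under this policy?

Approved

Total monthly debts = (660 + 700 + 235 + 585 + 835) = 3,015. DTI = 3,015/8,000 = 37.7% ≤ 40%
Employment 91 ≥ 24 months
Credit score 800 ≥ 620 (meets)
Reserves: 6,090 ÷ 700 = 8.7 months (meets 6-month minimum)
All criteria satisfied.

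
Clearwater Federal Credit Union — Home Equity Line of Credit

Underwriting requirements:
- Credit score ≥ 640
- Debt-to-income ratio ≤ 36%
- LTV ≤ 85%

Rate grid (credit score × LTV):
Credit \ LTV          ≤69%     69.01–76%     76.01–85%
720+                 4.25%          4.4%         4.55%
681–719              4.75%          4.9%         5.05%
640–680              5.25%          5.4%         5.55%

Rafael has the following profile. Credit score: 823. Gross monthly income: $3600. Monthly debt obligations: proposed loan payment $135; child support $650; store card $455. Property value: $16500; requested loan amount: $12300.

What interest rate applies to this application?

Credit score 823 ≥ 640; Total monthly debts = (135 + 650 + 455) = 1,240. DTI = 1,240/3,600 = 34.4% ≤ 36%
LTV = 12,300/16,500 = 74.5% ≤ 85%
Score 823 is in the 720+ band; LTV 74.5% is in the 69.01–76% band → 4.4%.

4.4%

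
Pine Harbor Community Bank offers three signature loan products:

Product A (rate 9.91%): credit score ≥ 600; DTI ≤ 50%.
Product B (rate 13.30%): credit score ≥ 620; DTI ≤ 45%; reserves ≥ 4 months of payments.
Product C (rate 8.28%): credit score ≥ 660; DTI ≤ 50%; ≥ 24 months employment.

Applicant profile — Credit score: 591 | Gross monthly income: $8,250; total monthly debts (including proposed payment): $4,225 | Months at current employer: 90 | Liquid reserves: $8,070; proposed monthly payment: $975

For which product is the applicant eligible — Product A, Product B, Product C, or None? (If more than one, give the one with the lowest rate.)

DTI = 4,225/8,250 = 51.2%.
Reserves = 8,070/975 = 8.3 months.
Product A: score 591 < 600; DTI 51.2% > 50% → does not qualify.
Product B: score 591 < 620; DTI 51.2% > 45%; reserves 8.3 ≥ 4 mo → does not qualify.
Product C: score 591 < 660; DTI 51.2% > 50%; employment 90 ≥ 24 mo → does not qualify.

None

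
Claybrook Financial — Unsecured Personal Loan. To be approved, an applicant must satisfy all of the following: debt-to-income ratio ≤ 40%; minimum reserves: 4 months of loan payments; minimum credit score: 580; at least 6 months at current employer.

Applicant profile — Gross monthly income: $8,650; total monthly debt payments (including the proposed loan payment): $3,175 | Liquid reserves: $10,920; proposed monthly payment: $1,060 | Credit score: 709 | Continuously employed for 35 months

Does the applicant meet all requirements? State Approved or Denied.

DTI = 3,175/8,650 = 36.7% ≤ 40%
Reserves: 10,920 ÷ 1,060 = 10.3 months (meets 4-month minimum)
Credit score 709 ≥ 580 (meets)
Employment 35 ≥ 6 months
All criteria satisfied.

Approved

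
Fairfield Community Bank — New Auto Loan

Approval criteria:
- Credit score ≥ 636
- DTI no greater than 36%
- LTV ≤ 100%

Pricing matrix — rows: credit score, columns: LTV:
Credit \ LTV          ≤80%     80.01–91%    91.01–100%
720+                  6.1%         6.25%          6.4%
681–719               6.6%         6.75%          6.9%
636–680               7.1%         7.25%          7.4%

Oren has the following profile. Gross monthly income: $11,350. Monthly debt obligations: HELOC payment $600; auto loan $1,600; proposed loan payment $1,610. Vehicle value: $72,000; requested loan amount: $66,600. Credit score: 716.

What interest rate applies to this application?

6.9%

Credit score 716 ≥ 636; Total monthly debts = (600 + 1,600 + 1,610) = 3,810. DTI: 3,810 ÷ 11,350 = 33.6%, within the 36% cap
LTV: 66,600 ÷ 72,000 = 92.5%, within 100% cap
Score 716 is in the 681–719 band; LTV 92.5% is in the 91.01–100% band → 6.9%.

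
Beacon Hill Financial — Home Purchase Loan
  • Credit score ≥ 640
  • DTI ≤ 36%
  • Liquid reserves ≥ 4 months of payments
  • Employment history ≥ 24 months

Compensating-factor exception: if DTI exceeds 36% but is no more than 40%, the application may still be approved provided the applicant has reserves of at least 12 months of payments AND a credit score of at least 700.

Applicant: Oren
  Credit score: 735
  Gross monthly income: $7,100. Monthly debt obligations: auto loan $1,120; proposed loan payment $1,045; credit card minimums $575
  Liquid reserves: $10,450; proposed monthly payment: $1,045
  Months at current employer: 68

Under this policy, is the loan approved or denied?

Credit score 735 ≥ 640 (meets base)
Total debts = (1,120 + 1,045 + 575) = 2,740. DTI = 2,740/7,100 = 38.6% > 36% — standard DTI limit exceeded.
Liquid reserves cover 10,450/1,045 = 10.0 months — ≥ 4 required
Employment 68 ≥ 24 months
DTI 38.6% is within the 36%–40% exception band; checking compensating factors.
Reserves 10.0 < 12 months; credit score 735 ≥ 700.
Override conditions not both satisfied; exception does not apply.

Denied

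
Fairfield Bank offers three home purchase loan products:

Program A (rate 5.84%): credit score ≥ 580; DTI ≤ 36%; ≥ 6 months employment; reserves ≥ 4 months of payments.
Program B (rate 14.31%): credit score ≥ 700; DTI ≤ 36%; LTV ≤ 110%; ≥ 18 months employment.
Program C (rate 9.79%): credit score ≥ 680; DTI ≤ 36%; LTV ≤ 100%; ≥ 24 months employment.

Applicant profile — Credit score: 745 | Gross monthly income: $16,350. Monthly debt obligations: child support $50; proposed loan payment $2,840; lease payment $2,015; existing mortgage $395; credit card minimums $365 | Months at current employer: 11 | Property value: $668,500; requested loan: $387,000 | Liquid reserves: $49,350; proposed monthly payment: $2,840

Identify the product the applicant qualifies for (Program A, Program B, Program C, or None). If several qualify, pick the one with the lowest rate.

Total debts = (50 + 2,840 + 2,015 + 395 + 365) = 5,665; DTI = 5,665/16,350 = 34.6%.
LTV = 387,000/668,500 = 57.9%.
Reserves = 49,350/2,840 = 17.4 months.
Program A: score 745 ≥ 580; DTI 34.6% ≤ 36%; employment 11 ≥ 6 mo; reserves 17.4 ≥ 4 mo → qualifies.
Program B: score 745 ≥ 700; DTI 34.6% ≤ 36%; LTV 57.9% ≤ 110%; employment 11 < 18 mo → does not qualify.
Program C: score 745 ≥ 680; DTI 34.6% ≤ 36%; LTV 57.9% ≤ 100%; employment 11 < 24 mo → does not qualify.

Program A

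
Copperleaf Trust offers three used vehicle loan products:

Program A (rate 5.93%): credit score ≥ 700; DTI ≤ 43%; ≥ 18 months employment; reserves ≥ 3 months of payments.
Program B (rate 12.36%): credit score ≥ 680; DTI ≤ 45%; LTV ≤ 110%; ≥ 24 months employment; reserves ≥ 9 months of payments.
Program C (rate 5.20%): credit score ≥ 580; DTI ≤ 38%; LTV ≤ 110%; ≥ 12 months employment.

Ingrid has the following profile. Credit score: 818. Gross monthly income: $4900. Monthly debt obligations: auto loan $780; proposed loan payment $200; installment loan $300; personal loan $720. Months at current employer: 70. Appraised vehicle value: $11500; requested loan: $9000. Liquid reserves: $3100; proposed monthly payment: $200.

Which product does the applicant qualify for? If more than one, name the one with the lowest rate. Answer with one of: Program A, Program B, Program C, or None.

Program A

Total debts = (780 + 200 + 300 + 720) = 2,000; DTI = 2,000/4,900 = 40.8%.
LTV = 9,000/11,500 = 78.3%.
Reserves = 3,100/200 = 15.5 months.
Program A: score 818 ≥ 700; DTI 40.8% ≤ 43%; employment 70 ≥ 18 mo; reserves 15.5 ≥ 3 mo → qualifies.
Program B: score 818 ≥ 680; DTI 40.8% ≤ 45%; LTV 78.3% ≤ 110%; employment 70 ≥ 24 mo; reserves 15.5 ≥ 9 mo → qualifies.
Program C: score 818 ≥ 580; DTI 40.8% > 38%; LTV 78.3% ≤ 110%; employment 70 ≥ 12 mo → does not qualify.
Qualifying: Program A, Program B. Lowest rate is 5.93% → Program A.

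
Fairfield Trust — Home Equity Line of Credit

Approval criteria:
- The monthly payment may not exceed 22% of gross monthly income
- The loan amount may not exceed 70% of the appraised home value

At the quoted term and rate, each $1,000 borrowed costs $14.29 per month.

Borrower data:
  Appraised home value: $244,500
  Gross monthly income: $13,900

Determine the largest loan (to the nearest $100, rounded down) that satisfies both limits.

Payment cap: 22% × $13,900 = $3,058/month.
At $14.29 per $1,000, that supports 3,058/14.29 × 1,000 ≈ $213,995 → $213,900.
LTV cap: 70% × $244,500 = $171,150 → $171,100.
Binding constraint: loan-to-value.

$171,100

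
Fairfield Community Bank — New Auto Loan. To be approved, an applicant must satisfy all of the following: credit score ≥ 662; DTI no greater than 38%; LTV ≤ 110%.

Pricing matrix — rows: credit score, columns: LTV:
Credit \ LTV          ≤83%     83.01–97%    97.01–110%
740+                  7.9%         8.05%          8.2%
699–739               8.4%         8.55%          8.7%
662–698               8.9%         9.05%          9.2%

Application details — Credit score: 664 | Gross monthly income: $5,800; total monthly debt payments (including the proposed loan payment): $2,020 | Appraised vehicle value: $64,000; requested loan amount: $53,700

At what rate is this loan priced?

Credit score 664 ≥ 662; Debt-to-income = 2,020/5,800 = 34.8% — meets 38% limit
Loan-to-value = 53,700/64,000 = 83.9% — pass (110% max)
Credit 664 → row 662–698; LTV 83.9% → column 83.01–97%. Grid cell → 9.05%.

9.05%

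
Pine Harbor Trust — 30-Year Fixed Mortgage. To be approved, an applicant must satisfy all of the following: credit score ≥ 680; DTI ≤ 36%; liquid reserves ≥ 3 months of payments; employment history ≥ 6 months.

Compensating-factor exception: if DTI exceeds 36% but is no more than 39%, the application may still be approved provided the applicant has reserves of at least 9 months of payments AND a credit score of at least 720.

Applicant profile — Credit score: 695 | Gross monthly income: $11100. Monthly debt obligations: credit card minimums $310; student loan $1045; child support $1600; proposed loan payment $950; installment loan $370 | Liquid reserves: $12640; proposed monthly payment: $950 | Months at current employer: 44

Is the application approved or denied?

Credit score 695 ≥ 680 (meets base)
Total debts = (310 + 1,045 + 1,600 + 950 + 370) = 4,275. DTI: 4,275 ÷ 11,100 = 38.5%, over the 36% base limit.
Reserves = 12,640/950 = 13.3 months ≥ 3
Employment 44 ≥ 6 months
DTI 38.5% is within the 36%–39% exception band; checking compensating factors.
Reserves 13.3 ≥ 9 months; credit score 695 < 720.
Compensating-factor requirement not fully met.

Denied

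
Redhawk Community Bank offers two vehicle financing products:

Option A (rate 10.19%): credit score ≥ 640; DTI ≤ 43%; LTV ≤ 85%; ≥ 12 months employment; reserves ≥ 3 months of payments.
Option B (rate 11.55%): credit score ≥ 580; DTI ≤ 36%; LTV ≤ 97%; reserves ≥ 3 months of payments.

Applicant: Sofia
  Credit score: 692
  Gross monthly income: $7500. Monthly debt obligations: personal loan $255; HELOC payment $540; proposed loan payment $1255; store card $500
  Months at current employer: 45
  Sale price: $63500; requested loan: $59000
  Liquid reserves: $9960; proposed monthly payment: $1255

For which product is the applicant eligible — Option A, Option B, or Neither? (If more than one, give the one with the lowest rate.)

Total debts = (255 + 540 + 1,255 + 500) = 2,550; DTI = 2,550/7,500 = 34%.
LTV = 59,000/63,500 = 92.9%.
Reserves = 9,960/1,255 = 7.9 months.
Option A: score 692 ≥ 640; DTI 34% ≤ 43%; LTV 92.9% > 85%; employment 45 ≥ 12 mo; reserves 7.9 ≥ 3 mo → does not qualify.
Option B: score 692 ≥ 580; DTI 34% ≤ 36%; LTV 92.9% ≤ 97%; reserves 7.9 ≥ 3 mo → qualifies.

Option B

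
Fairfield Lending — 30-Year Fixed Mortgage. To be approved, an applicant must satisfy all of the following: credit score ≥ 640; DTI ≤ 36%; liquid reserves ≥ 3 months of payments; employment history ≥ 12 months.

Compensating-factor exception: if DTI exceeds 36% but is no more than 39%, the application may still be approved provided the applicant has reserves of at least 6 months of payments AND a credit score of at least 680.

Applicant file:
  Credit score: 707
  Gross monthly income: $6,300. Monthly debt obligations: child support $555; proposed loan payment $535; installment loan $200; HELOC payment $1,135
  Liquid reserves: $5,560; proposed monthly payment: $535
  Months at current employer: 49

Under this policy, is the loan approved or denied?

Approved

Credit score 707 ≥ 640 (meets base)
Total debts = (555 + 535 + 200 + 1,135) = 2,425. DTI: 2,425 ÷ 6,300 = 38.5%, over the 36% base limit.
Reserves = 5,560/535 = 10.4 months ≥ 3
Employment 49 ≥ 12 months
38.5% falls in the override range (36%–39%), so the compensating-factor test applies.
Reserves 10.4 ≥ 6 months; credit score 707 ≥ 680.
Both compensating conditions met → exception applies.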